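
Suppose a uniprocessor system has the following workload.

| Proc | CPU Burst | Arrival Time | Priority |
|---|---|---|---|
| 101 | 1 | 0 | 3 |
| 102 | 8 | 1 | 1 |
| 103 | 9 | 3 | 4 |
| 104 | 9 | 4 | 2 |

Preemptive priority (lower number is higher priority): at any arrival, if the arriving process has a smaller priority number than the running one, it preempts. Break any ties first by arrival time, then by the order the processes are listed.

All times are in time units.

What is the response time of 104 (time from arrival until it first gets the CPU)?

Schedule: | 101 0-1 | 102 1-9 | 104 9-18 | 103 18-27 |
Completion: 101=1  102=9  103=27  104=18
Response(104) = first start − arrival = 9 − 4 = 5

5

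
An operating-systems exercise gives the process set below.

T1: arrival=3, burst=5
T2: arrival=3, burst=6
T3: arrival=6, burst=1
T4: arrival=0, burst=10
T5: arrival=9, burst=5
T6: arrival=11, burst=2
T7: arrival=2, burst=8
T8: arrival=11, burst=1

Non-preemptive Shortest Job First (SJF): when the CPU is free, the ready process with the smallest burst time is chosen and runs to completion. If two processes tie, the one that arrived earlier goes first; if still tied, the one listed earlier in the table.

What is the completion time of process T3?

11

Timeline: | T4 0-10 | T3 10-11 | T8 11-12 | T6 12-14 | T1 14-19 | T5 19-24 | T2 24-30 | T7 30-38 |
Completion: T1=19  T2=30  T3=11  T4=10  T5=24  T6=14  T7=38  T8=12
Turnaround (C−A): T1=16  T2=27  T3=5  T4=10  T5=15  T6=3  T7=36  T8=1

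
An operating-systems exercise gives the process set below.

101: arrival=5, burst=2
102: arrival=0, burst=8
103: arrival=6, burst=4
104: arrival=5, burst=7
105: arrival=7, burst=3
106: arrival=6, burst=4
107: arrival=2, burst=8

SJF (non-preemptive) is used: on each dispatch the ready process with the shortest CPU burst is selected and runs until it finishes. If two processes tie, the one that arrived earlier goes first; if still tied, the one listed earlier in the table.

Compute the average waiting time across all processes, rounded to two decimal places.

9.43

Schedule: | 102 0-8 | 101 8-10 | 105 10-13 | 103 13-17 | 106 17-21 | 104 21-28 | 107 28-36 |
Completion: 101=10  102=8  103=17  104=28  105=13  106=21  107=36
Waiting times: 101=3, 102=0, 103=7, 104=16, 105=3, 106=11, 107=26
Average waiting = (3+0+7+16+3+11+26) / 7 = 66/7 = 9.43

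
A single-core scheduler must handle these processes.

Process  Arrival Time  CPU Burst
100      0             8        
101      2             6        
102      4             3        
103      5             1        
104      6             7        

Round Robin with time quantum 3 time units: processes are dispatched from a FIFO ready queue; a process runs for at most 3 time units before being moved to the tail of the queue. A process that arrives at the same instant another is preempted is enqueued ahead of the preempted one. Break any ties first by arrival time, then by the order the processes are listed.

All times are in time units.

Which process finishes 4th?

Timeline: | 100 0-3 | 101 3-6 | 100 6-9 | 102 9-12 | 103 12-13 | 104 13-16 | 101 16-19 | 100 19-21 | 104 21-25 |
Completion: 100=21  101=19  102=12  103=13  104=25
Finish order: 102 → 103 → 101 → 100 → 104

100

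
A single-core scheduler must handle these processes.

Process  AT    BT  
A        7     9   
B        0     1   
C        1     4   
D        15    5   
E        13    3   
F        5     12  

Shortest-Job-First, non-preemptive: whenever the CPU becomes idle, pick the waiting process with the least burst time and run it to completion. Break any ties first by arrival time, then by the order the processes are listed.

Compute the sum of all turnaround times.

Gantt: | B 0-1 | C 1-5 | F 5-17 | E 17-20 | D 20-25 | A 25-34 |
Completion: A=34  B=1  C=5  D=25  E=20  F=17
Turnaround (C−A): A=27  B=1  C=4  D=10  E=7  F=12
Turnaround = completion − arrival: A=27, B=1, C=4, D=10, E=7, F=12
Total turnaround = 27 + 1 + 4 + 10 + 7 + 12 = 61

61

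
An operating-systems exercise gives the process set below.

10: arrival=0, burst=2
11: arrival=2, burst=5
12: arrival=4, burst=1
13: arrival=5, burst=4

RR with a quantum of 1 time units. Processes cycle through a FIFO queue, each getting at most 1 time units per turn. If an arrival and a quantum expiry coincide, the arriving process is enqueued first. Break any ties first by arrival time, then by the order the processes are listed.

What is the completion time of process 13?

Gantt: | 10 0-2 | 11 2-4 | 12 4-5 | 11 5-6 | 13 6-7 | 11 7-8 | 13 8-9 | 11 9-10 | 13 10-12 |
Completion: 10=2  11=10  12=5  13=12
Turnaround (C−A): 10=2  11=8  12=1  13=7

12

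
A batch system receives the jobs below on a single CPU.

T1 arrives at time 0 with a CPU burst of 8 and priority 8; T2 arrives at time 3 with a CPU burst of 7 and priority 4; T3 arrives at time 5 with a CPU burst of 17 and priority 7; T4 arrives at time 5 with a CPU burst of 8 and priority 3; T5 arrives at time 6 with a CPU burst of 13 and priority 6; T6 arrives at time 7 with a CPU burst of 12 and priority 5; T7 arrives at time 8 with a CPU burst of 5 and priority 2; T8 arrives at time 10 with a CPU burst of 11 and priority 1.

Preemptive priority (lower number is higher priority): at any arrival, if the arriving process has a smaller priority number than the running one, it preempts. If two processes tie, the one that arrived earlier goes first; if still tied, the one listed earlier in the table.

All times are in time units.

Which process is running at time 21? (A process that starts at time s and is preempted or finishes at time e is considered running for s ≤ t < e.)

Gantt: | T1 0-3 | T2 3-5 | T4 5-8 | T7 8-10 | T8 10-21 | T7 21-24 | T4 24-29 | T2 29-34 | T6 34-46 | T5 46-59 | T3 59-76 | T1 76-81 |
Completion: T1=81  T2=34  T3=76  T4=29  T5=59  T6=46  T7=24  T8=21
Turnaround (C−A): T1=81  T2=31  T3=71  T4=24  T5=53  T6=39  T7=16  T8=11

T7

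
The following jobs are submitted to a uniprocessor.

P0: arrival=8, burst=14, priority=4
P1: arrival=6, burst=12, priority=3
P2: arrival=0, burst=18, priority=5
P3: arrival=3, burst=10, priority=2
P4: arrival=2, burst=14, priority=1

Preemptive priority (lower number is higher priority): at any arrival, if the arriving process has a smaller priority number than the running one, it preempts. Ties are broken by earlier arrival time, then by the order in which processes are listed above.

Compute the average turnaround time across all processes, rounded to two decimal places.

Timeline: | P2 0-2 | P4 2-16 | P3 16-26 | P1 26-38 | P0 38-52 | P2 52-68 |
Completion: P0=52  P1=38  P2=68  P3=26  P4=16
Turnaround times: P0=44, P1=32, P2=68, P3=23, P4=14
Average turnaround = (44+32+68+23+14) / 5 = 181/5 = 36.20

36.20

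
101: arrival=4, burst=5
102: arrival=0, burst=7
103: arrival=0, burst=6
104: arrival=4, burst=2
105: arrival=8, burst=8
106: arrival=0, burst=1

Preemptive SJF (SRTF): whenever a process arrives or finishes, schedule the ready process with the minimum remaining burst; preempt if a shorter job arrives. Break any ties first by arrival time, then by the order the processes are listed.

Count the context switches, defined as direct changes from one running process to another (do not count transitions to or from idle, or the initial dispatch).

Timeline: | 106 0-1 | 103 1-4 | 104 4-6 | 103 6-9 | 101 9-14 | 102 14-21 | 105 21-29 |
Completion: 101=14  102=21  103=9  104=6  105=29  106=1

6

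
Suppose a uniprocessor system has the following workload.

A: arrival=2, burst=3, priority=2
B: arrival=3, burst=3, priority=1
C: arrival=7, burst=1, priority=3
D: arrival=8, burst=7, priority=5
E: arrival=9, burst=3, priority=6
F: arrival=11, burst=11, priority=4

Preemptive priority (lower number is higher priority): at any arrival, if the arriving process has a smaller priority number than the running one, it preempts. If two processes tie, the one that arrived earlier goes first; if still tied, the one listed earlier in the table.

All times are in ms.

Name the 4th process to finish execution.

F

Gantt: | idle 0-2 | A 2-3 | B 3-6 | A 6-8 | C 8-9 | D 9-11 | F 11-22 | D 22-27 | E 27-30 |
Completion: A=8  B=6  C=9  D=27  E=30  F=22
Finish order: B → A → C → F → D → E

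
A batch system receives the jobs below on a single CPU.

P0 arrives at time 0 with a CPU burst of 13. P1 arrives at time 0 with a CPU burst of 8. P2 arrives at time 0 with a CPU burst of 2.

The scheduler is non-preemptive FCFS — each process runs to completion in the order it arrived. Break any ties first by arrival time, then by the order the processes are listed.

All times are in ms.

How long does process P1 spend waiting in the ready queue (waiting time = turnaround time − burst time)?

13

Timeline: | P0 0-13 | P1 13-21 | P2 21-23 |
Completion: P0=13  P1=21  P2=23
Waiting(P1) = turnaround − burst = 21 − 8 = 13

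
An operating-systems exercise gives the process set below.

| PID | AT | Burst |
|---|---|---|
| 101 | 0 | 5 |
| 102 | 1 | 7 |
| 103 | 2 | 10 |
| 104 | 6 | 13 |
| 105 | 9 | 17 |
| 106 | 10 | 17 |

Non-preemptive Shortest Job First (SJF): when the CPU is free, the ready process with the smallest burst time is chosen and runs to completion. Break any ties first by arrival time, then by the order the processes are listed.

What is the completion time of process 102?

Schedule: | 101 0-5 | 102 5-12 | 103 12-22 | 104 22-35 | 105 35-52 | 106 52-69 |
Completion: 101=5  102=12  103=22  104=35  105=52  106=69
Turnaround (C−A): 101=5  102=11  103=20  104=29  105=43  106=59

12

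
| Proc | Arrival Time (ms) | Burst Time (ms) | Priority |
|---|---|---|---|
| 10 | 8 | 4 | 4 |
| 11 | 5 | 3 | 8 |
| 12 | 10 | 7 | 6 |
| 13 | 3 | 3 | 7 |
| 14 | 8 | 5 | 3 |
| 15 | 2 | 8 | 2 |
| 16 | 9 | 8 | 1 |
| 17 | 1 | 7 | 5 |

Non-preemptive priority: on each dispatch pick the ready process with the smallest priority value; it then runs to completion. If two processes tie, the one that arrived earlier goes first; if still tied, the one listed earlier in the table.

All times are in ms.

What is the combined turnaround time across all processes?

193

Schedule: | idle 0-1 | 17 1-8 | 15 8-16 | 16 16-24 | 14 24-29 | 10 29-33 | 12 33-40 | 13 40-43 | 11 43-46 |
Completion: 10=33  11=46  12=40  13=43  14=29  15=16  16=24  17=8
Turnaround = completion − arrival: 10=25, 11=41, 12=30, 13=40, 14=21, 15=14, 16=15, 17=7
Total turnaround = 25 + 41 + 30 + 40 + 21 + 14 + 15 + 7 = 193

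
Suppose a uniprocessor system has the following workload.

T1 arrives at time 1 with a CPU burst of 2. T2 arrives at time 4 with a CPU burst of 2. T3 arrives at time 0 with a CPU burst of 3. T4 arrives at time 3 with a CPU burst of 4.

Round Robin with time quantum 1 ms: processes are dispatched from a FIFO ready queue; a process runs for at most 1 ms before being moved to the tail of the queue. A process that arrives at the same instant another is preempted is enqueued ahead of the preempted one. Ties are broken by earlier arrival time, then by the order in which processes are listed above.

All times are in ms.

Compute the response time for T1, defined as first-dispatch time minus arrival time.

0

Schedule: | T3 0-1 | T1 1-2 | T3 2-3 | T1 3-4 | T4 4-5 | T3 5-6 | T2 6-7 | T4 7-8 | T2 8-9 | T4 9-11 |
Completion: T1=4  T2=9  T3=6  T4=11
Turnaround (C−A): T1=3  T2=5  T3=6  T4=8
Response(T1) = first start − arrival = 1 − 1 = 0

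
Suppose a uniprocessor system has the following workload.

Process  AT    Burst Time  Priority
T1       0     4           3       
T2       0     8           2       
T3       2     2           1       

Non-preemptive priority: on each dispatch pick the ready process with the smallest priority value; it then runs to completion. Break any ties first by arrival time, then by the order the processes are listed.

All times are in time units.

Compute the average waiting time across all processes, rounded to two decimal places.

5.33

Gantt: | T2 0-8 | T3 8-10 | T1 10-14 |
Completion: T1=14  T2=8  T3=10
Turnaround (C−A): T1=14  T2=8  T3=8
Waiting times: T1=10, T2=0, T3=6
Average waiting = (10+0+6) / 3 = 16/3 = 5.33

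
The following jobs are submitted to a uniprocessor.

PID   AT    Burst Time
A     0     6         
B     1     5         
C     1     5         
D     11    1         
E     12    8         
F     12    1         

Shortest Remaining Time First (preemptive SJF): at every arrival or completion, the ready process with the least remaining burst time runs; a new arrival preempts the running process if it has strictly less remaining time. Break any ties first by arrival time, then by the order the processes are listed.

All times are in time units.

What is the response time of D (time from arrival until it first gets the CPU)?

Schedule: | A 0-6 | B 6-11 | D 11-12 | F 12-13 | C 13-18 | E 18-26 |
Completion: A=6  B=11  C=18  D=12  E=26  F=13
Turnaround (C−A): A=6  B=10  C=17  D=1  E=14  F=1
Response(D) = first start − arrival = 11 − 11 = 0

0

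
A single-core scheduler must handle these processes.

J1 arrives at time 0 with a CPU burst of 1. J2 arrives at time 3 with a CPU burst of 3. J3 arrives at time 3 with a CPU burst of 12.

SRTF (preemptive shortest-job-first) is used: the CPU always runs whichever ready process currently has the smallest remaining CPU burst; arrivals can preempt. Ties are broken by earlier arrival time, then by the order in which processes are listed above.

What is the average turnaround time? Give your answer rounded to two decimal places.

Schedule: | J1 0-1 | idle 1-3 | J2 3-6 | J3 6-18 |
Completion: J1=1  J2=6  J3=18
Turnaround times: J1=1, J2=3, J3=15
Average turnaround = (1+3+15) / 3 = 19/3 = 6.33

6.33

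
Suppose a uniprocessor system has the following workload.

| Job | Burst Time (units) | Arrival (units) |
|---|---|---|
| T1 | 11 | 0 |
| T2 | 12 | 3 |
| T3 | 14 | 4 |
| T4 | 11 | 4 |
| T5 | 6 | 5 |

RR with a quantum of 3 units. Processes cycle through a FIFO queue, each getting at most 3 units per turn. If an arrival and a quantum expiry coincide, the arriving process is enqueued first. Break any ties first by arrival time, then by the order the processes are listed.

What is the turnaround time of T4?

Timeline: | T1 0-3 | T2 3-6 | T1 6-9 | T3 9-12 | T4 12-15 | T5 15-18 | T2 18-21 | T1 21-24 | T3 24-27 | T4 27-30 | T5 30-33 | T2 33-36 | T1 36-38 | T3 38-41 | T4 41-44 | T2 44-47 | T3 47-50 | T4 50-52 | T3 52-54 |
Completion: T1=38  T2=47  T3=54  T4=52  T5=33
Turnaround (C−A): T1=38  T2=44  T3=50  T4=48  T5=28
Turnaround(T4) = completion − arrival = 52 − 4 = 48

48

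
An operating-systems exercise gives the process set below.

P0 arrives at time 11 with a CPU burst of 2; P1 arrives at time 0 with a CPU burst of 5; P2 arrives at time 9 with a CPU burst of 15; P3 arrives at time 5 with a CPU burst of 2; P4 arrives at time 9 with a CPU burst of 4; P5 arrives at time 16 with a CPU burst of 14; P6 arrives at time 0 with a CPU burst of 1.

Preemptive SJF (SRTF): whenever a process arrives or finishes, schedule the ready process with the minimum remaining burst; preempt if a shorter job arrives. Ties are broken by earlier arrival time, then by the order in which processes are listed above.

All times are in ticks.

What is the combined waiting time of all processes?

Gantt: | P6 0-1 | P1 1-6 | P3 6-8 | idle 8-9 | P4 9-13 | P0 13-15 | P2 15-30 | P5 30-44 |
Completion: P0=15  P1=6  P2=30  P3=8  P4=13  P5=44  P6=1
Turnaround (C−A): P0=4  P1=6  P2=21  P3=3  P4=4  P5=28  P6=1
Waiting = turnaround − burst: P0=2, P1=1, P2=6, P3=1, P4=0, P5=14, P6=0
Total waiting = 2 + 1 + 6 + 1 + 0 + 14 + 0 = 24

24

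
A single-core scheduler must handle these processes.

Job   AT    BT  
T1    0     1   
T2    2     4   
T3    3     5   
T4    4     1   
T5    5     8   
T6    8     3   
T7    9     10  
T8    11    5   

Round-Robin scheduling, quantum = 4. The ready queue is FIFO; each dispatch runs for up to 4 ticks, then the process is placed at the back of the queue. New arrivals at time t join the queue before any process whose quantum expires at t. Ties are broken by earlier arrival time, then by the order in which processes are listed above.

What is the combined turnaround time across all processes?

122

Timeline: | T1 0-1 | idle 1-2 | T2 2-6 | T3 6-10 | T4 10-11 | T5 11-15 | T6 15-18 | T7 18-22 | T3 22-23 | T8 23-27 | T5 27-31 | T7 31-35 | T8 35-36 | T7 36-38 |
Completion: T1=1  T2=6  T3=23  T4=11  T5=31  T6=18  T7=38  T8=36
Turnaround (C−A): T1=1  T2=4  T3=20  T4=7  T5=26  T6=10  T7=29  T8=25
Turnaround = completion − arrival: T1=1, T2=4, T3=20, T4=7, T5=26, T6=10, T7=29, T8=25
Total turnaround = 1 + 4 + 20 + 7 + 26 + 10 + 29 + 25 = 122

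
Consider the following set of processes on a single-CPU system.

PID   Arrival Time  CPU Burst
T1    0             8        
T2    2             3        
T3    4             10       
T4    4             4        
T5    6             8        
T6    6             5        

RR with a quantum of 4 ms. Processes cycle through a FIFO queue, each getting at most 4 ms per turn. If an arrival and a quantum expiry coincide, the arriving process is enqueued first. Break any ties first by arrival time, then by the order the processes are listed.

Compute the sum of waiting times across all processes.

Schedule: | T1 0-4 | T2 4-7 | T3 7-11 | T4 11-15 | T1 15-19 | T5 19-23 | T6 23-27 | T3 27-31 | T5 31-35 | T6 35-36 | T3 36-38 |
Completion: T1=19  T2=7  T3=38  T4=15  T5=35  T6=36
Turnaround (C−A): T1=19  T2=5  T3=34  T4=11  T5=29  T6=30
Waiting = turnaround − burst: T1=11, T2=2, T3=24, T4=7, T5=21, T6=25
Total waiting = 11 + 2 + 24 + 7 + 21 + 25 = 90

90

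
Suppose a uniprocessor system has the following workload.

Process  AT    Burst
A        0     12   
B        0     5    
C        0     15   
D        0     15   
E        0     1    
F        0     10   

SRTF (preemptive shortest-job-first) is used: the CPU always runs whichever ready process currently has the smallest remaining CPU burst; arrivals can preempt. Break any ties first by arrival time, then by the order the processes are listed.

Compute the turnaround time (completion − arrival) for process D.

58

Schedule: | E 0-1 | B 1-6 | F 6-16 | A 16-28 | C 28-43 | D 43-58 |
Completion: A=28  B=6  C=43  D=58  E=1  F=16
Turnaround (C−A): A=28  B=6  C=43  D=58  E=1  F=16
Turnaround(D) = completion − arrival = 58 − 0 = 58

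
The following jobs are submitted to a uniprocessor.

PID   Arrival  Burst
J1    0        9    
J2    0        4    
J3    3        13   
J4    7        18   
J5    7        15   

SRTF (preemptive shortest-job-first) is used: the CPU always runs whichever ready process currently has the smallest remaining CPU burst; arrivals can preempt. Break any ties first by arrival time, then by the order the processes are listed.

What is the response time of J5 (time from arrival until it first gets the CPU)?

19

Schedule: | J2 0-4 | J1 4-13 | J3 13-26 | J5 26-41 | J4 41-59 |
Completion: J1=13  J2=4  J3=26  J4=59  J5=41
Turnaround (C−A): J1=13  J2=4  J3=23  J4=52  J5=34
Response(J5) = first start − arrival = 26 − 7 = 19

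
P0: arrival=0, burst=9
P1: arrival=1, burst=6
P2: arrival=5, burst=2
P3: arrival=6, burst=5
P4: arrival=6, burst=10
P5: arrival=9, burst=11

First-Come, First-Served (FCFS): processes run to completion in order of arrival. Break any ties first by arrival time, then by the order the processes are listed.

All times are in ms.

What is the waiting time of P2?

10

Schedule: | P0 0-9 | P1 9-15 | P2 15-17 | P3 17-22 | P4 22-32 | P5 32-43 |
Completion: P0=9  P1=15  P2=17  P3=22  P4=32  P5=43
Waiting(P2) = turnaround − burst = 12 − 2 = 10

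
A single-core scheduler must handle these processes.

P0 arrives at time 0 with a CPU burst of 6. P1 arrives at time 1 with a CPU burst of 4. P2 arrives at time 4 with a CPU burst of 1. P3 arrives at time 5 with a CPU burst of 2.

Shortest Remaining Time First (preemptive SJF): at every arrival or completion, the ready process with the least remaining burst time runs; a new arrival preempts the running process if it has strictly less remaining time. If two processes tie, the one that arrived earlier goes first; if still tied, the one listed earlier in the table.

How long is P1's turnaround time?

Timeline: | P0 0-1 | P1 1-5 | P2 5-6 | P3 6-8 | P0 8-13 |
Completion: P0=13  P1=5  P2=6  P3=8
Turnaround (C−A): P0=13  P1=4  P2=2  P3=3
Turnaround(P1) = completion − arrival = 5 − 1 = 4

4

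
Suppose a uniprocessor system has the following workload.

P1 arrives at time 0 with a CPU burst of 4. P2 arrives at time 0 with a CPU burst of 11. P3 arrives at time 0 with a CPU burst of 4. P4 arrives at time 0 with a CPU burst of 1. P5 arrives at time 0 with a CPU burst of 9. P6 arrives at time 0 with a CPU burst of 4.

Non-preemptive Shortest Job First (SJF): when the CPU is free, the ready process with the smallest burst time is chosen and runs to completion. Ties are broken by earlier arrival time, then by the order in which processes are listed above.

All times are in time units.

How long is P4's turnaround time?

Schedule: | P4 0-1 | P1 1-5 | P3 5-9 | P6 9-13 | P5 13-22 | P2 22-33 |
Completion: P1=5  P2=33  P3=9  P4=1  P5=22  P6=13
Turnaround (C−A): P1=5  P2=33  P3=9  P4=1  P5=22  P6=13
Turnaround(P4) = completion − arrival = 1 − 0 = 1

1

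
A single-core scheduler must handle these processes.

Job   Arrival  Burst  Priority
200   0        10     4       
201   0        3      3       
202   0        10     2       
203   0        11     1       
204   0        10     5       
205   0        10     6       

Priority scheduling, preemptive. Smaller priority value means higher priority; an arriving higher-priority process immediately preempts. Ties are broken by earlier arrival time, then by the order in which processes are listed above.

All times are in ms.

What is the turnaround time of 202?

21

Timeline: | 203 0-11 | 202 11-21 | 201 21-24 | 200 24-34 | 204 34-44 | 205 44-54 |
Completion: 200=34  201=24  202=21  203=11  204=44  205=54
Turnaround(202) = completion − arrival = 21 − 0 = 21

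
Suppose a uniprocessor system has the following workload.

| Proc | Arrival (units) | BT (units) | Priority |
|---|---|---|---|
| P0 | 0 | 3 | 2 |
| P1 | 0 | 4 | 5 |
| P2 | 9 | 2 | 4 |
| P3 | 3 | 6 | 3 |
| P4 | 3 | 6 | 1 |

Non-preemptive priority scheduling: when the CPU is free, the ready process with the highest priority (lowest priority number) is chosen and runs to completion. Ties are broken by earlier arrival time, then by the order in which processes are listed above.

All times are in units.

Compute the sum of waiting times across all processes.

Timeline: | P0 0-3 | P4 3-9 | P3 9-15 | P2 15-17 | P1 17-21 |
Completion: P0=3  P1=21  P2=17  P3=15  P4=9
Waiting = turnaround − burst: P0=0, P1=17, P2=6, P3=6, P4=0
Total waiting = 0 + 17 + 6 + 6 + 0 = 29

29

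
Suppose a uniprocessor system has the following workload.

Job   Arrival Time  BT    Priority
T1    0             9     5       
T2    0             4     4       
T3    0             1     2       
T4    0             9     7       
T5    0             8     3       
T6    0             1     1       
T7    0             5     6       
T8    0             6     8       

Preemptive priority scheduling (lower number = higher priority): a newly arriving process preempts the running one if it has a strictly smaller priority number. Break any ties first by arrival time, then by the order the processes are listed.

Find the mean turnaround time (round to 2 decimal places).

19.75

Schedule: | T6 0-1 | T3 1-2 | T5 2-10 | T2 10-14 | T1 14-23 | T7 23-28 | T4 28-37 | T8 37-43 |
Completion: T1=23  T2=14  T3=2  T4=37  T5=10  T6=1  T7=28  T8=43
Turnaround (C−A): T1=23  T2=14  T3=2  T4=37  T5=10  T6=1  T7=28  T8=43
Turnaround times: T1=23, T2=14, T3=2, T4=37, T5=10, T6=1, T7=28, T8=43
Average turnaround = (23+14+2+37+10+1+28+43) / 8 = 158/8 = 19.75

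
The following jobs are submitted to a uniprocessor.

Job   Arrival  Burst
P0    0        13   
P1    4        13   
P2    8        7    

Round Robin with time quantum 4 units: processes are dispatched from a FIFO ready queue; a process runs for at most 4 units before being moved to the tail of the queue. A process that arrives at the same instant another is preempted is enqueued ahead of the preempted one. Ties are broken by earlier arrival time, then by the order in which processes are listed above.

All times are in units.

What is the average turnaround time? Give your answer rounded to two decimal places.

Schedule: | P0 0-4 | P1 4-8 | P0 8-12 | P2 12-16 | P1 16-20 | P0 20-24 | P2 24-27 | P1 27-31 | P0 31-32 | P1 32-33 |
Completion: P0=32  P1=33  P2=27
Turnaround (C−A): P0=32  P1=29  P2=19
Turnaround times: P0=32, P1=29, P2=19
Average turnaround = (32+29+19) / 3 = 80/3 = 26.67

26.67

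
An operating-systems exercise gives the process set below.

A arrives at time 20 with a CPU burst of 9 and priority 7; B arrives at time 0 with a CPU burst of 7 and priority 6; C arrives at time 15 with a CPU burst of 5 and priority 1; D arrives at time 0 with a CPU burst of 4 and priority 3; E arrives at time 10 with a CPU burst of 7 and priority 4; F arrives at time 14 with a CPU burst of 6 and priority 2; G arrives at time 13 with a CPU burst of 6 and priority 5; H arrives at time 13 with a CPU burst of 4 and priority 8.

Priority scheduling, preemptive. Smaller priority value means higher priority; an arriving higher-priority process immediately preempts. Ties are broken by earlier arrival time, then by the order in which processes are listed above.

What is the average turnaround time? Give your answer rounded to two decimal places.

19.13

Gantt: | D 0-4 | B 4-10 | E 10-14 | F 14-15 | C 15-20 | F 20-25 | E 25-28 | G 28-34 | B 34-35 | A 35-44 | H 44-48 |
Completion: A=44  B=35  C=20  D=4  E=28  F=25  G=34  H=48
Turnaround times: A=24, B=35, C=5, D=4, E=18, F=11, G=21, H=35
Average turnaround = (24+35+5+4+18+11+21+35) / 8 = 153/8 = 19.13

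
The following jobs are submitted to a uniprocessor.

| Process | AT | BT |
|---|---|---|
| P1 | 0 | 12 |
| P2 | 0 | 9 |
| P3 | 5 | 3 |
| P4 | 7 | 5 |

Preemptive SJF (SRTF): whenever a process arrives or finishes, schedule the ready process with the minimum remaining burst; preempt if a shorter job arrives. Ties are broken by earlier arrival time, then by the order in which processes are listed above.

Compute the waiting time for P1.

17

Timeline: | P2 0-5 | P3 5-8 | P2 8-12 | P4 12-17 | P1 17-29 |
Completion: P1=29  P2=12  P3=8  P4=17
Turnaround (C−A): P1=29  P2=12  P3=3  P4=10
Waiting(P1) = turnaround − burst = 29 − 12 = 17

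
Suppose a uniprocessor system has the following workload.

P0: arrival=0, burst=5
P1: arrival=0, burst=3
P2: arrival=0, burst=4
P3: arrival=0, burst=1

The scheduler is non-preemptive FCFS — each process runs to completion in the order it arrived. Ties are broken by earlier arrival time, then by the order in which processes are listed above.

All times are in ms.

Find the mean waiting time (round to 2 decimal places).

Gantt: | P0 0-5 | P1 5-8 | P2 8-12 | P3 12-13 |
Completion: P0=5  P1=8  P2=12  P3=13
Turnaround (C−A): P0=5  P1=8  P2=12  P3=13
Waiting times: P0=0, P1=5, P2=8, P3=12
Average waiting = (0+5+8+12) / 4 = 25/4 = 6.25

6.25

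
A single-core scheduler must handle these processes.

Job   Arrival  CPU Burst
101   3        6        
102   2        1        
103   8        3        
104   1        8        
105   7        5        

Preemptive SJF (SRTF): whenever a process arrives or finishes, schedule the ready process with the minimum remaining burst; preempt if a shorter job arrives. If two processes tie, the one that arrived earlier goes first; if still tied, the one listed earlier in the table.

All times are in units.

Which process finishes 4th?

Gantt: | idle 0-1 | 104 1-2 | 102 2-3 | 101 3-9 | 103 9-12 | 105 12-17 | 104 17-24 |
Completion: 101=9  102=3  103=12  104=24  105=17
Turnaround (C−A): 101=6  102=1  103=4  104=23  105=10
Finish order: 102 → 101 → 103 → 105 → 104

105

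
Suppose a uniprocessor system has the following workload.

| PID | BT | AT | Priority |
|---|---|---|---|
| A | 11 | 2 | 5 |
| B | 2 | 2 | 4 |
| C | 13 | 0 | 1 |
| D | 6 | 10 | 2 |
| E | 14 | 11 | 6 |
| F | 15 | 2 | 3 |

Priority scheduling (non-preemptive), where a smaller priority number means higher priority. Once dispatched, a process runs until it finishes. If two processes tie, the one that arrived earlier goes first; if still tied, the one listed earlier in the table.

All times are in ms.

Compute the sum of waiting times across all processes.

Timeline: | C 0-13 | D 13-19 | F 19-34 | B 34-36 | A 36-47 | E 47-61 |
Completion: A=47  B=36  C=13  D=19  E=61  F=34
Waiting = turnaround − burst: A=34, B=32, C=0, D=3, E=36, F=17
Total waiting = 34 + 32 + 0 + 3 + 36 + 17 = 122

122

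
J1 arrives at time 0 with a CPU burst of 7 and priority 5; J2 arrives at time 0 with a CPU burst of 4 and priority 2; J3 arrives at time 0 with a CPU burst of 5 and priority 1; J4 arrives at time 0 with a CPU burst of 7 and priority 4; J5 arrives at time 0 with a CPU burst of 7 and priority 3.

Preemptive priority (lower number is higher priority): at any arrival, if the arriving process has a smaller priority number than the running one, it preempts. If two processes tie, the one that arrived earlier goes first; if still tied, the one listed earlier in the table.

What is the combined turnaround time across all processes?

Timeline: | J3 0-5 | J2 5-9 | J5 9-16 | J4 16-23 | J1 23-30 |
Completion: J1=30  J2=9  J3=5  J4=23  J5=16
Turnaround (C−A): J1=30  J2=9  J3=5  J4=23  J5=16
Turnaround = completion − arrival: J1=30, J2=9, J3=5, J4=23, J5=16
Total turnaround = 30 + 9 + 5 + 23 + 16 = 83

83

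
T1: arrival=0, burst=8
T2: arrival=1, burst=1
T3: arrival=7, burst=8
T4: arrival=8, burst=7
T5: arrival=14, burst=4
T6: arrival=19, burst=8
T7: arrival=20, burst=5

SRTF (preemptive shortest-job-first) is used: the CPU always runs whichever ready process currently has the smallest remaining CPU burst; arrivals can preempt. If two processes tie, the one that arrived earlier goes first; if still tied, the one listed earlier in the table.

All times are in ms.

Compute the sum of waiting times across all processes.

36

Schedule: | T1 0-1 | T2 1-2 | T1 2-9 | T4 9-16 | T5 16-20 | T7 20-25 | T3 25-33 | T6 33-41 |
Completion: T1=9  T2=2  T3=33  T4=16  T5=20  T6=41  T7=25
Waiting = turnaround − burst: T1=1, T2=0, T3=18, T4=1, T5=2, T6=14, T7=0
Total waiting = 1 + 0 + 18 + 1 + 2 + 14 + 0 = 36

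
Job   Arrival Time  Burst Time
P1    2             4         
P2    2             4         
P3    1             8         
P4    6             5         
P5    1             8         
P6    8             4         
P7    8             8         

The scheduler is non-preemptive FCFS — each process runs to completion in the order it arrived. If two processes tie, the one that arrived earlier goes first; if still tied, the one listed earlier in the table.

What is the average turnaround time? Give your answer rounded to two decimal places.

21.43

Gantt: | idle 0-1 | P3 1-9 | P5 9-17 | P1 17-21 | P2 21-25 | P4 25-30 | P6 30-34 | P7 34-42 |
Completion: P1=21  P2=25  P3=9  P4=30  P5=17  P6=34  P7=42
Turnaround (C−A): P1=19  P2=23  P3=8  P4=24  P5=16  P6=26  P7=34
Turnaround times: P1=19, P2=23, P3=8, P4=24, P5=16, P6=26, P7=34
Average turnaround = (19+23+8+24+16+26+34) / 7 = 150/7 = 21.43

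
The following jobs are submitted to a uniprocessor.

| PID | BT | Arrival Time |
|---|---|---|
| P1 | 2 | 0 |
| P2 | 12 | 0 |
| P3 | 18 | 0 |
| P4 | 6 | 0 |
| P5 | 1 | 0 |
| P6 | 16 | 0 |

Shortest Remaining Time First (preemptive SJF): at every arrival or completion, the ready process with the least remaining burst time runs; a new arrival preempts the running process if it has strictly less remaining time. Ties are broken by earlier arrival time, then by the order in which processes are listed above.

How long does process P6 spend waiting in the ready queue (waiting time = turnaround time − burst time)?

Schedule: | P5 0-1 | P1 1-3 | P4 3-9 | P2 9-21 | P6 21-37 | P3 37-55 |
Completion: P1=3  P2=21  P3=55  P4=9  P5=1  P6=37
Turnaround (C−A): P1=3  P2=21  P3=55  P4=9  P5=1  P6=37
Waiting(P6) = turnaround − burst = 37 − 16 = 21

21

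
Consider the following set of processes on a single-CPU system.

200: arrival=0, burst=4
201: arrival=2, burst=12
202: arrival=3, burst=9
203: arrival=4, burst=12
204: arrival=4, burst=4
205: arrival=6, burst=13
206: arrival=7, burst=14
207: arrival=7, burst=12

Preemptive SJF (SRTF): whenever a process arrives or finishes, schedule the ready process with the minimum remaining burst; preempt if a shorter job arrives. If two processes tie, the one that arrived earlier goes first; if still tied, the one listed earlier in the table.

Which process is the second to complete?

Schedule: | 200 0-4 | 204 4-8 | 202 8-17 | 201 17-29 | 203 29-41 | 207 41-53 | 205 53-66 | 206 66-80 |
Completion: 200=4  201=29  202=17  203=41  204=8  205=66  206=80  207=53
Turnaround (C−A): 200=4  201=27  202=14  203=37  204=4  205=60  206=73  207=46
Finish order: 200 → 204 → 202 → 201 → 203 → 207 → 205 → 206

204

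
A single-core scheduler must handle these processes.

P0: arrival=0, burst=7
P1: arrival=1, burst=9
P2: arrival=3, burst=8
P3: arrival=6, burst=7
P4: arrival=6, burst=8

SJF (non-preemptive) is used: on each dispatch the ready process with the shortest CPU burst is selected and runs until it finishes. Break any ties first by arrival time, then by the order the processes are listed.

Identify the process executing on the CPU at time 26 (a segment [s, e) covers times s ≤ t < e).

Schedule: | P0 0-7 | P3 7-14 | P2 14-22 | P4 22-30 | P1 30-39 |
Completion: P0=7  P1=39  P2=22  P3=14  P4=30

P4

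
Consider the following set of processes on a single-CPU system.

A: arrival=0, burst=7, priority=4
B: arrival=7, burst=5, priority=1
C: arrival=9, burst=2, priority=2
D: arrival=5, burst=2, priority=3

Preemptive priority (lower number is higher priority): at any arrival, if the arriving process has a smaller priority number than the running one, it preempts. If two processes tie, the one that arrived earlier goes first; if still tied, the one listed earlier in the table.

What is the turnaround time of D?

2

Gantt: | A 0-5 | D 5-7 | B 7-12 | C 12-14 | A 14-16 |
Completion: A=16  B=12  C=14  D=7
Turnaround (C−A): A=16  B=5  C=5  D=2
Turnaround(D) = completion − arrival = 7 − 5 = 2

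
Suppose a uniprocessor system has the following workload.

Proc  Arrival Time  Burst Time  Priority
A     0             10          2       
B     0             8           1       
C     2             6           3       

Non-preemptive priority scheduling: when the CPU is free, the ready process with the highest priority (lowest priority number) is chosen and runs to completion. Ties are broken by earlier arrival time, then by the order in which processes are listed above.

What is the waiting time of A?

Timeline: | B 0-8 | A 8-18 | C 18-24 |
Completion: A=18  B=8  C=24
Waiting(A) = turnaround − burst = 18 − 10 = 8

8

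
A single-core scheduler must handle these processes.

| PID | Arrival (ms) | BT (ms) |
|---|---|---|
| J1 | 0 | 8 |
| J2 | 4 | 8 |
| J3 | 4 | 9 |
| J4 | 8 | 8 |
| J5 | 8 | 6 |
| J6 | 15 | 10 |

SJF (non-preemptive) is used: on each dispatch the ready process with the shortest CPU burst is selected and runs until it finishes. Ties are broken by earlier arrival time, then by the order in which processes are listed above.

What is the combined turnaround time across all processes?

123

Gantt: | J1 0-8 | J5 8-14 | J2 14-22 | J4 22-30 | J3 30-39 | J6 39-49 |
Completion: J1=8  J2=22  J3=39  J4=30  J5=14  J6=49
Turnaround (C−A): J1=8  J2=18  J3=35  J4=22  J5=6  J6=34
Turnaround = completion − arrival: J1=8, J2=18, J3=35, J4=22, J5=6, J6=34
Total turnaround = 8 + 18 + 35 + 22 + 6 + 34 = 123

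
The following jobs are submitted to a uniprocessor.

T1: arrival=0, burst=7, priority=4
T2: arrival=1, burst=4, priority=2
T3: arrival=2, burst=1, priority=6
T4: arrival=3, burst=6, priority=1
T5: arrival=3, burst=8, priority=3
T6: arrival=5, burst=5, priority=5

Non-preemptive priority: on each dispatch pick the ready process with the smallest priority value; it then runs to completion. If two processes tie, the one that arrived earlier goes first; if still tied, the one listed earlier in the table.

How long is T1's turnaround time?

7

Schedule: | T1 0-7 | T4 7-13 | T2 13-17 | T5 17-25 | T6 25-30 | T3 30-31 |
Completion: T1=7  T2=17  T3=31  T4=13  T5=25  T6=30
Turnaround(T1) = completion − arrival = 7 − 0 = 7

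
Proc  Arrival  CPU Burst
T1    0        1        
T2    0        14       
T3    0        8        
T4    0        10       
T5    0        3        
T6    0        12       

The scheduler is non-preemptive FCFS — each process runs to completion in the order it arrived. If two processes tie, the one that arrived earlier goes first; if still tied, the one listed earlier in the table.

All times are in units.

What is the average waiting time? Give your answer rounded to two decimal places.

18.00

Gantt: | T1 0-1 | T2 1-15 | T3 15-23 | T4 23-33 | T5 33-36 | T6 36-48 |
Completion: T1=1  T2=15  T3=23  T4=33  T5=36  T6=48
Waiting times: T1=0, T2=1, T3=15, T4=23, T5=33, T6=36
Average waiting = (0+1+15+23+33+36) / 6 = 108/6 = 18.00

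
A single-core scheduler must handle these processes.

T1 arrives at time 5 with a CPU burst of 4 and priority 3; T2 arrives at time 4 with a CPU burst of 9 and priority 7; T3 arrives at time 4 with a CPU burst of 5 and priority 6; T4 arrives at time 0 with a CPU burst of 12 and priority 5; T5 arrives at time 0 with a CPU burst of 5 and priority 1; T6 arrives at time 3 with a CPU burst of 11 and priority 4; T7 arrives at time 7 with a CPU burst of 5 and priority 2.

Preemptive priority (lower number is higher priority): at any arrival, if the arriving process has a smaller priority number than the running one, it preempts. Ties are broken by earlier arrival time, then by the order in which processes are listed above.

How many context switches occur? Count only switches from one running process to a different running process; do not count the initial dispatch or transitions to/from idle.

7

Gantt: | T5 0-5 | T1 5-7 | T7 7-12 | T1 12-14 | T6 14-25 | T4 25-37 | T3 37-42 | T2 42-51 |
Completion: T1=14  T2=51  T3=42  T4=37  T5=5  T6=25  T7=12
Turnaround (C−A): T1=9  T2=47  T3=38  T4=37  T5=5  T6=22  T7=5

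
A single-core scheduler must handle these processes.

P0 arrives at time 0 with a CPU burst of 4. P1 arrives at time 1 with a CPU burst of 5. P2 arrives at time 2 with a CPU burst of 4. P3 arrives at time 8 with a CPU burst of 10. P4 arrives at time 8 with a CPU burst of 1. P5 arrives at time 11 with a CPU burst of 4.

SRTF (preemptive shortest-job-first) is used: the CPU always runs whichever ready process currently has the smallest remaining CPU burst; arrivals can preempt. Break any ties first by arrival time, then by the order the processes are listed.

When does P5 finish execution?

Schedule: | P0 0-4 | P2 4-8 | P4 8-9 | P1 9-14 | P5 14-18 | P3 18-28 |
Completion: P0=4  P1=14  P2=8  P3=28  P4=9  P5=18
Turnaround (C−A): P0=4  P1=13  P2=6  P3=20  P4=1  P5=7

18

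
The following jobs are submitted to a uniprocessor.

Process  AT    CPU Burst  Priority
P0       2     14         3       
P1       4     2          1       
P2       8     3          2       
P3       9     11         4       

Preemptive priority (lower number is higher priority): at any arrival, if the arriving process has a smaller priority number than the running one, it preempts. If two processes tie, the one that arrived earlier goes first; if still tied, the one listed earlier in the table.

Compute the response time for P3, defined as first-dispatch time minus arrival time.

Schedule: | idle 0-2 | P0 2-4 | P1 4-6 | P0 6-8 | P2 8-11 | P0 11-21 | P3 21-32 |
Completion: P0=21  P1=6  P2=11  P3=32
Turnaround (C−A): P0=19  P1=2  P2=3  P3=23
Response(P3) = first start − arrival = 21 − 9 = 12

12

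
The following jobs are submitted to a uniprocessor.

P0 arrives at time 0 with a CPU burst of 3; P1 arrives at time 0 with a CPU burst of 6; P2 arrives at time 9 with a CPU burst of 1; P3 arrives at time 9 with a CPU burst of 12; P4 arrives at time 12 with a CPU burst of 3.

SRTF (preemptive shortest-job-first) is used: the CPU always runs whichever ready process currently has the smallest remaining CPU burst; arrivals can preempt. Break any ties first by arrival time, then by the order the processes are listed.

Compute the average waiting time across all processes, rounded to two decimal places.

1.40

Schedule: | P0 0-3 | P1 3-9 | P2 9-10 | P3 10-12 | P4 12-15 | P3 15-25 |
Completion: P0=3  P1=9  P2=10  P3=25  P4=15
Turnaround (C−A): P0=3  P1=9  P2=1  P3=16  P4=3
Waiting times: P0=0, P1=3, P2=0, P3=4, P4=0
Average waiting = (0+3+0+4+0) / 5 = 7/5 = 1.40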